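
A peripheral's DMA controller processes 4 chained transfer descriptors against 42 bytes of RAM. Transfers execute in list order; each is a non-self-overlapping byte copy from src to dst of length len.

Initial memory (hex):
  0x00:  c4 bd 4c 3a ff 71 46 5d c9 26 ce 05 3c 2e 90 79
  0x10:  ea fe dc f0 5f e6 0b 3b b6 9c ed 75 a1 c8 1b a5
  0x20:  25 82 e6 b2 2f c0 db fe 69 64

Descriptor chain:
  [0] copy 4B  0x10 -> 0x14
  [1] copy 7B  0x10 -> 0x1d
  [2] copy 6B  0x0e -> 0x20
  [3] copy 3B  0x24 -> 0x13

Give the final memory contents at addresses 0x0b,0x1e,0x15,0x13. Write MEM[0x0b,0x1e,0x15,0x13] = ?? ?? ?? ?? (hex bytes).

MEM[0x0b,0x1e,0x15,0x13] = 05 fe db dc

  after D0: wrote 4B at 0x14 = eafedcf0
  after D1: wrote 7B at 0x1d = eafedcf0eafedc
  after D2: wrote 6B at 0x20 = 9079eafedcf0
  after D3: wrote 3B at 0x13 = dcf0db
query mem[0x0b]=0x05, mem[0x1e]=0xfe, mem[0x15]=0xdb, mem[0x13]=0xdc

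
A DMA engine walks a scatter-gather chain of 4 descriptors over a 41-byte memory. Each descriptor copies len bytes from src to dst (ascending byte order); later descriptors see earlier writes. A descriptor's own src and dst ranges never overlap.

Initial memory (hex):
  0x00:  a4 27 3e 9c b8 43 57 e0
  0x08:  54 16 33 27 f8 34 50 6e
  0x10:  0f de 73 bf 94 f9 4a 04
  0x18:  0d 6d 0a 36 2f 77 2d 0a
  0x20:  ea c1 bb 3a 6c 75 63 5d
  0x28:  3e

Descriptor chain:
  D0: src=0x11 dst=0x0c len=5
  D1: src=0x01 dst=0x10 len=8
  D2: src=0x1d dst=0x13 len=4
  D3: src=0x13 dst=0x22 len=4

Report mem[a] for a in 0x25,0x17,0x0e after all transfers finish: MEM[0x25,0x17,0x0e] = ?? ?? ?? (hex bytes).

MEM[0x25,0x17,0x0e] = ea 54 bf

  after D0: wrote 5B at 0x0c = de73bf94f9
  after D1: wrote 8B at 0x10 = 273e9cb84357e054
  after D2: wrote 4B at 0x13 = 772d0aea
  after D3: wrote 4B at 0x22 = 772d0aea
query mem[0x25]=0xea, mem[0x17]=0x54, mem[0x0e]=0xbf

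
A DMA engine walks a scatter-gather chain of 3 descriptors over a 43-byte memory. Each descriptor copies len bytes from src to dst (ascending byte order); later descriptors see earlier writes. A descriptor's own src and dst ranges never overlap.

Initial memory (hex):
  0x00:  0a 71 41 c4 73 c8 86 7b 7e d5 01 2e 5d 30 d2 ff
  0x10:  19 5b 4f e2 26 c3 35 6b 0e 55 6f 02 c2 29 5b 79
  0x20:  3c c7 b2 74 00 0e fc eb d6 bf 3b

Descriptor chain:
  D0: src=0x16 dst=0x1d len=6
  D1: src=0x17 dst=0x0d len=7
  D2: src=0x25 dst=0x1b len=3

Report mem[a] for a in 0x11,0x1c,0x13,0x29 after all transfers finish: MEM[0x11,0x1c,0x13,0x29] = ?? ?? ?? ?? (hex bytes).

  after D0: wrote 6B at 0x1d = 356b0e556f02
  after D1: wrote 7B at 0x0d = 6b0e556f02c235
  after D2: wrote 3B at 0x1b = 0efceb
query mem[0x11]=0x02, mem[0x1c]=0xfc, mem[0x13]=0x35, mem[0x29]=0xbf

MEM[0x11,0x1c,0x13,0x29] = 02 fc 35 bf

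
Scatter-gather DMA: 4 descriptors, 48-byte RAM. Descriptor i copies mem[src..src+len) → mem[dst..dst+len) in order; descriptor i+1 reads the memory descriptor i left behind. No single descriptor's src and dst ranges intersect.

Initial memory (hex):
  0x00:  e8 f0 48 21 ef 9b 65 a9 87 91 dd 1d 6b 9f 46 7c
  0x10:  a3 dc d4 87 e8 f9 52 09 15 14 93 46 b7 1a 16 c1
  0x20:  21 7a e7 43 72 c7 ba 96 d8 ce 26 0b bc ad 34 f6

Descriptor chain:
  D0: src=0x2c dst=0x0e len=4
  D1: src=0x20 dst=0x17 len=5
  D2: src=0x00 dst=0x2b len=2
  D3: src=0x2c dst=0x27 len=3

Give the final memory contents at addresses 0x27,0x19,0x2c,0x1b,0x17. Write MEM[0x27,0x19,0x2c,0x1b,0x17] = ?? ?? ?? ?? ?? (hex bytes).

D0: mem[0x0e..0x11] <- [bc ad 34 f6]
D1: mem[0x17..0x1b] <- [21 7a e7 43 72]
D2: mem[0x2b..0x2c] <- [e8 f0]
D3: mem[0x27..0x29] <- [f0 ad 34]
query mem[0x27]=0xf0, mem[0x19]=0xe7, mem[0x2c]=0xf0, mem[0x1b]=0x72, mem[0x17]=0x21

MEM[0x27,0x19,0x2c,0x1b,0x17] = f0 e7 f0 72 21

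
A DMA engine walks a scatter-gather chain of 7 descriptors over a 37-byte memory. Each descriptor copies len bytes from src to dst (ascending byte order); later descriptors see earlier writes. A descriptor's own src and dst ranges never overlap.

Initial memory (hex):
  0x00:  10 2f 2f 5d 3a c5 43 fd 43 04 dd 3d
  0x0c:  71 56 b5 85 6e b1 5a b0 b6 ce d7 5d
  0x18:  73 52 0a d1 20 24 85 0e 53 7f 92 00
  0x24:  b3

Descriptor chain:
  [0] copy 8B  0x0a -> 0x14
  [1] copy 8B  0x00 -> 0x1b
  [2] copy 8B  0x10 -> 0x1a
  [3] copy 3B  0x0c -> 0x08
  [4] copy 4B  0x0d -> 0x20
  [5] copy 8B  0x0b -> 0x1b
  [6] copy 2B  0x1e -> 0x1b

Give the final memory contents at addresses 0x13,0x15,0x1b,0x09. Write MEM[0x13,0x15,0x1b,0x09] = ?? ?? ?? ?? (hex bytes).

MEM[0x13,0x15,0x1b,0x09] = b0 3d b5 56

D0: mem[0x14..0x1b] <- [dd 3d 71 56 b5 85 6e b1]
D1: mem[0x1b..0x22] <- [10 2f 2f 5d 3a c5 43 fd]
D2: mem[0x1a..0x21] <- [6e b1 5a b0 dd 3d 71 56]
D3: mem[0x08..0x0a] <- [71 56 b5]
D4: mem[0x20..0x23] <- [56 b5 85 6e]
D5: mem[0x1b..0x22] <- [3d 71 56 b5 85 6e b1 5a]
D6: mem[0x1b..0x1c] <- [b5 85]
query mem[0x13]=0xb0, mem[0x15]=0x3d, mem[0x1b]=0xb5, mem[0x09]=0x56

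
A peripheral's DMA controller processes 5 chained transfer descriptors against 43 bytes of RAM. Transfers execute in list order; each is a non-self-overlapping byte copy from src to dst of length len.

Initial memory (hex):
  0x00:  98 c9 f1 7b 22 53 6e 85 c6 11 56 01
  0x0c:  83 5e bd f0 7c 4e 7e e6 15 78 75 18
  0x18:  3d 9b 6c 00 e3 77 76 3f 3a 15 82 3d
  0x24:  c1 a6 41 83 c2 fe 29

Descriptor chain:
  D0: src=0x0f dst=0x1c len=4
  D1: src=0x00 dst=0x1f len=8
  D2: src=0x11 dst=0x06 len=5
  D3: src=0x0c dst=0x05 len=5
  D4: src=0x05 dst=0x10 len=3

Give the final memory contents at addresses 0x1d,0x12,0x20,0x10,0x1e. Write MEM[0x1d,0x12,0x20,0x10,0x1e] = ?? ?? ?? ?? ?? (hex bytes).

#0 dst[0x1c+4] := {0xf0,0x7c,0x4e,0x7e}
#1 dst[0x1f+8] := {0x98,0xc9,0xf1,0x7b,0x22,0x53,0x6e,0x85}
#2 dst[0x06+5] := {0x4e,0x7e,0xe6,0x15,0x78}
#3 dst[0x05+5] := {0x83,0x5e,0xbd,0xf0,0x7c}
#4 dst[0x10+3] := {0x83,0x5e,0xbd}
query mem[0x1d]=0x7c, mem[0x12]=0xbd, mem[0x20]=0xc9, mem[0x10]=0x83, mem[0x1e]=0x4e

MEM[0x1d,0x12,0x20,0x10,0x1e] = 7c bd c9 83 4e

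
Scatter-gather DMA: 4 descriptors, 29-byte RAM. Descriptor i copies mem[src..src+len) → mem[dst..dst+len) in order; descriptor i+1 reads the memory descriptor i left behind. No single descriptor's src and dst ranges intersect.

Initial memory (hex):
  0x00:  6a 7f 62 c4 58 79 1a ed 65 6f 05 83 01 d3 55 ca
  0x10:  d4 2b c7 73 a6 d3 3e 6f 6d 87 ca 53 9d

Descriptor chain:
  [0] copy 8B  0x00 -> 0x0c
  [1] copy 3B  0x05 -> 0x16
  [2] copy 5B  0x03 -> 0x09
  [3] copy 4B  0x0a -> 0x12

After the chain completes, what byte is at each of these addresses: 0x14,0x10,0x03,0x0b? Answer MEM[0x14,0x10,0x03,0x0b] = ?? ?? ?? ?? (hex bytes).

MEM[0x14,0x10,0x03,0x0b] = 1a 58 c4 79

  after D0: wrote 8B at 0x0c = 6a7f62c458791aed
  after D1: wrote 3B at 0x16 = 791aed
  after D2: wrote 5B at 0x09 = c458791aed
  after D3: wrote 4B at 0x12 = 58791aed
query mem[0x14]=0x1a, mem[0x10]=0x58, mem[0x03]=0xc4, mem[0x0b]=0x79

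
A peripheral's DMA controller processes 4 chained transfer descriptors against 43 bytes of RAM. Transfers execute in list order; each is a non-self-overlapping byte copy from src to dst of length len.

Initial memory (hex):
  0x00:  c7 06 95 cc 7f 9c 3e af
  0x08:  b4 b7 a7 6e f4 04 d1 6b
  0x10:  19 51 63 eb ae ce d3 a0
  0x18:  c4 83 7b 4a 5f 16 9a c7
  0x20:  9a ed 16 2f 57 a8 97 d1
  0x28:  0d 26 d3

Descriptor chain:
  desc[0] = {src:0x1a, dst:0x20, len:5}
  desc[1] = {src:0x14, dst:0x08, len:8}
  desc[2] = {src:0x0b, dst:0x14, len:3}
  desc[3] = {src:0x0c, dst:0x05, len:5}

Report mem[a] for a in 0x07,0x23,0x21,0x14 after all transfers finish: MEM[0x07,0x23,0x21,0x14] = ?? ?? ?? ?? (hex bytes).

MEM[0x07,0x23,0x21,0x14] = 7b 16 4a a0

  after D0: wrote 5B at 0x20 = 7b4a5f169a
  after D1: wrote 8B at 0x08 = aeced3a0c4837b4a
  after D2: wrote 3B at 0x14 = a0c483
  after D3: wrote 5B at 0x05 = c4837b4a19
query mem[0x07]=0x7b, mem[0x23]=0x16, mem[0x21]=0x4a, mem[0x14]=0xa0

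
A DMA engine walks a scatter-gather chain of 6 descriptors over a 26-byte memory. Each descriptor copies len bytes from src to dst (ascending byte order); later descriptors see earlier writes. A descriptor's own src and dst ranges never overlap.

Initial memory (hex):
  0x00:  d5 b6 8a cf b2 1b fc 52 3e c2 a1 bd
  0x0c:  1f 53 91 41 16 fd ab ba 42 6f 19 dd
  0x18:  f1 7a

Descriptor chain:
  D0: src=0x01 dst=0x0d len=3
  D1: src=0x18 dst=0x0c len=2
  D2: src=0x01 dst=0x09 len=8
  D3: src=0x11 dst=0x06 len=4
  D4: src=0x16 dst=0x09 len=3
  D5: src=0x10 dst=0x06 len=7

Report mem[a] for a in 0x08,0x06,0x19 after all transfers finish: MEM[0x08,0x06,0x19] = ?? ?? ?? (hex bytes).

#0 dst[0x0d+3] := {0xb6,0x8a,0xcf}
#1 dst[0x0c+2] := {0xf1,0x7a}
#2 dst[0x09+8] := {0xb6,0x8a,0xcf,0xb2,0x1b,0xfc,0x52,0x3e}
#3 dst[0x06+4] := {0xfd,0xab,0xba,0x42}
#4 dst[0x09+3] := {0x19,0xdd,0xf1}
#5 dst[0x06+7] := {0x3e,0xfd,0xab,0xba,0x42,0x6f,0x19}
query mem[0x08]=0xab, mem[0x06]=0x3e, mem[0x19]=0x7a

MEM[0x08,0x06,0x19] = ab 3e 7a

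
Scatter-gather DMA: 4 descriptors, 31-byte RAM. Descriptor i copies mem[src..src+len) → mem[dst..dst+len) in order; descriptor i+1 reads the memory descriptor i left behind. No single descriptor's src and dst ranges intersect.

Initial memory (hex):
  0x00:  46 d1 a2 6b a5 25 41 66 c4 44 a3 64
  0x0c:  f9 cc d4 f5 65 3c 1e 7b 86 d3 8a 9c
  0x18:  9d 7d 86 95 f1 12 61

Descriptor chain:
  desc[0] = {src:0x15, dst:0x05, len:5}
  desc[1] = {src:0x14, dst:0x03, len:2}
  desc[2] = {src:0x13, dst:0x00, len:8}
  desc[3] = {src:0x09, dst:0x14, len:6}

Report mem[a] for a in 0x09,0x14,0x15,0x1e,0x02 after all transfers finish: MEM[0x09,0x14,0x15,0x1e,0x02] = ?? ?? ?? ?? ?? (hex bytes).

  after D0: wrote 5B at 0x05 = d38a9c9d7d
  after D1: wrote 2B at 0x03 = 86d3
  after D2: wrote 8B at 0x00 = 7b86d38a9c9d7d86
  after D3: wrote 6B at 0x14 = 7da364f9ccd4
query mem[0x09]=0x7d, mem[0x14]=0x7d, mem[0x15]=0xa3, mem[0x1e]=0x61, mem[0x02]=0xd3

MEM[0x09,0x14,0x15,0x1e,0x02] = 7d 7d a3 61 d3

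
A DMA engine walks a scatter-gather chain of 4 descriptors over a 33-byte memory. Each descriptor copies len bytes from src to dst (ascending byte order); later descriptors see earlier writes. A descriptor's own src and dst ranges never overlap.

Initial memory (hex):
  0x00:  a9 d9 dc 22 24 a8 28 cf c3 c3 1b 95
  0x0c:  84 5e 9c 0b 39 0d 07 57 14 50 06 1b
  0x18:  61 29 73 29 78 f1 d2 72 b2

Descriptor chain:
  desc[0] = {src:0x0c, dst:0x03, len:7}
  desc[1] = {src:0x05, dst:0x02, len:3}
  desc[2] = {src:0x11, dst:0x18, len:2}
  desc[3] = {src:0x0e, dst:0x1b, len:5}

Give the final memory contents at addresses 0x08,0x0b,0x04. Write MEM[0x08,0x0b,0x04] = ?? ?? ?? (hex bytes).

[0] 0x0c->0x03 len=7 : 84 5e 9c 0b 39 0d 07
[1] 0x05->0x02 len=3 : 9c 0b 39
[2] 0x11->0x18 len=2 : 0d 07
[3] 0x0e->0x1b len=5 : 9c 0b 39 0d 07
query mem[0x08]=0x0d, mem[0x0b]=0x95, mem[0x04]=0x39

MEM[0x08,0x0b,0x04] = 0d 95 39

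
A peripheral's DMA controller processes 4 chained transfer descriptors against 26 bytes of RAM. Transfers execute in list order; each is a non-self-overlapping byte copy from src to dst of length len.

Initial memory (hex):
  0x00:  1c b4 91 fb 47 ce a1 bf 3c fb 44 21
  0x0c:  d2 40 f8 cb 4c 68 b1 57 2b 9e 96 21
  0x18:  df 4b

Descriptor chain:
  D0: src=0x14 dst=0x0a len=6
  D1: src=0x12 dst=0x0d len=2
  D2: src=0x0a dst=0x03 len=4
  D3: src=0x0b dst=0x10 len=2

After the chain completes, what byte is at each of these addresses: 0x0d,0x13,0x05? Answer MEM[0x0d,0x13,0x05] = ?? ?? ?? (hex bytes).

  after D0: wrote 6B at 0x0a = 2b9e9621df4b
  after D1: wrote 2B at 0x0d = b157
  after D2: wrote 4B at 0x03 = 2b9e96b1
  after D3: wrote 2B at 0x10 = 9e96
query mem[0x0d]=0xb1, mem[0x13]=0x57, mem[0x05]=0x96

MEM[0x0d,0x13,0x05] = b1 57 96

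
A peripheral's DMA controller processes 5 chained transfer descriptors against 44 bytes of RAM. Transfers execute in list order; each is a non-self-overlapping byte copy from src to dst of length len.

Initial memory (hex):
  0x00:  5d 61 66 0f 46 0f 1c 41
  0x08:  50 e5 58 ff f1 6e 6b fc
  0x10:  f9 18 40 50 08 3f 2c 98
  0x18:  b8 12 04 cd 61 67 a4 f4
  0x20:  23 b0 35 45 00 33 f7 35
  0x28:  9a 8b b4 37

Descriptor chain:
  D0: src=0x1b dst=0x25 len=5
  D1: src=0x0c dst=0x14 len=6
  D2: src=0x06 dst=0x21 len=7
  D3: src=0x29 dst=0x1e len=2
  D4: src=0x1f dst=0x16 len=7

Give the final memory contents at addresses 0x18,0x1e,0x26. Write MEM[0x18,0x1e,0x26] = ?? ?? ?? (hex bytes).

MEM[0x18,0x1e,0x26] = 1c f4 ff

D0: mem[0x25..0x29] <- [cd 61 67 a4 f4]
D1: mem[0x14..0x19] <- [f1 6e 6b fc f9 18]
D2: mem[0x21..0x27] <- [1c 41 50 e5 58 ff f1]
D3: mem[0x1e..0x1f] <- [f4 b4]
D4: mem[0x16..0x1c] <- [b4 23 1c 41 50 e5 58]
query mem[0x18]=0x1c, mem[0x1e]=0xf4, mem[0x26]=0xff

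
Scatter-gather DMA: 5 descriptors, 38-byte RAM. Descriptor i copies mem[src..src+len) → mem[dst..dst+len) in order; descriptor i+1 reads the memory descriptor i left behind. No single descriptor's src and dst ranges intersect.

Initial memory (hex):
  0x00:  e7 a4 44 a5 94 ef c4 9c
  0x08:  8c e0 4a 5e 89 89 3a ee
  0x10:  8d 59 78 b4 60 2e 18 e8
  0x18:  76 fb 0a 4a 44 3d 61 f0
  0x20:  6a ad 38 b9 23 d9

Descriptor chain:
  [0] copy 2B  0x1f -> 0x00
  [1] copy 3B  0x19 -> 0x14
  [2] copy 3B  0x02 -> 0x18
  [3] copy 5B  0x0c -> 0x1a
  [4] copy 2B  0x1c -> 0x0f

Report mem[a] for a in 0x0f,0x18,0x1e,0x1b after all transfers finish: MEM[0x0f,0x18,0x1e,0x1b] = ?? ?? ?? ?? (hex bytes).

#0 dst[0x00+2] := {0xf0,0x6a}
#1 dst[0x14+3] := {0xfb,0x0a,0x4a}
#2 dst[0x18+3] := {0x44,0xa5,0x94}
#3 dst[0x1a+5] := {0x89,0x89,0x3a,0xee,0x8d}
#4 dst[0x0f+2] := {0x3a,0xee}
query mem[0x0f]=0x3a, mem[0x18]=0x44, mem[0x1e]=0x8d, mem[0x1b]=0x89

MEM[0x0f,0x18,0x1e,0x1b] = 3a 44 8d 89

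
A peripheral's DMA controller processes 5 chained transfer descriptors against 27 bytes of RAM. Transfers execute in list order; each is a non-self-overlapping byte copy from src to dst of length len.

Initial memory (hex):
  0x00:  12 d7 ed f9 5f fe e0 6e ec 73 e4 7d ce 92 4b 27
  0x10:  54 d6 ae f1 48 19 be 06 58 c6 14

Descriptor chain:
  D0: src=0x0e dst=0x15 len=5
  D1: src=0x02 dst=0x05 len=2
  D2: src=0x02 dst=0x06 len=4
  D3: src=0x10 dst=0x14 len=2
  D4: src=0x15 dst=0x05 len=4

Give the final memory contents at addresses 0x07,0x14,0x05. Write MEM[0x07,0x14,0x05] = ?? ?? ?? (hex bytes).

  after D0: wrote 5B at 0x15 = 4b2754d6ae
  after D1: wrote 2B at 0x05 = edf9
  after D2: wrote 4B at 0x06 = edf95fed
  after D3: wrote 2B at 0x14 = 54d6
  after D4: wrote 4B at 0x05 = d62754d6
query mem[0x07]=0x54, mem[0x14]=0x54, mem[0x05]=0xd6

MEM[0x07,0x14,0x05] = 54 54 d6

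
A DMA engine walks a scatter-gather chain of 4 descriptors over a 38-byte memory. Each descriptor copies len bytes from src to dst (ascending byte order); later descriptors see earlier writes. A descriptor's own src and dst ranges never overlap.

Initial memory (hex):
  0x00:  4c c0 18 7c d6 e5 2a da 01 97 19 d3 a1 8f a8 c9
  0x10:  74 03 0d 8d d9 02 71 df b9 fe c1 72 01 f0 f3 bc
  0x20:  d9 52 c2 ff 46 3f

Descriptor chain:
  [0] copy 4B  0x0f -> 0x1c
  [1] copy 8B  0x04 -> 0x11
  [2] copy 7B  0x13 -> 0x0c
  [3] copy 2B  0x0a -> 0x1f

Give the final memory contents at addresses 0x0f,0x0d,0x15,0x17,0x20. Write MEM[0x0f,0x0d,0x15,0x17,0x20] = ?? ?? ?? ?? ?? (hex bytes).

MEM[0x0f,0x0d,0x15,0x17,0x20] = 97 da 01 19 d3

  after D0: wrote 4B at 0x1c = c974030d
  after D1: wrote 8B at 0x11 = d6e52ada019719d3
  after D2: wrote 7B at 0x0c = 2ada019719d3fe
  after D3: wrote 2B at 0x1f = 19d3
query mem[0x0f]=0x97, mem[0x0d]=0xda, mem[0x15]=0x01, mem[0x17]=0x19, mem[0x20]=0xd3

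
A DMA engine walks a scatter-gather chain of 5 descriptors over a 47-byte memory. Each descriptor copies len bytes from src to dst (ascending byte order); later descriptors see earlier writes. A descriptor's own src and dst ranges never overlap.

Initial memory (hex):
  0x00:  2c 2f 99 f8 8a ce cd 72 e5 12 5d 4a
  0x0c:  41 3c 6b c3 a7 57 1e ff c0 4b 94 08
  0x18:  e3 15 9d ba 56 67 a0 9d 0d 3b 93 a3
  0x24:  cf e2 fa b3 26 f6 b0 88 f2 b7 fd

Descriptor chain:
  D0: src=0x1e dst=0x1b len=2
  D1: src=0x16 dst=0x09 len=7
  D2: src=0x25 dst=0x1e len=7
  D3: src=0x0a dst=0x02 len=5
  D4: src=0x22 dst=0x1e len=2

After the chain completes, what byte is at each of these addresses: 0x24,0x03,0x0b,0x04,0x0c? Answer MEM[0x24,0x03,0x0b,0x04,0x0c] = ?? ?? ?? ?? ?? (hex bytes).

  after D0: wrote 2B at 0x1b = a09d
  after D1: wrote 7B at 0x09 = 9408e3159da09d
  after D2: wrote 7B at 0x1e = e2fab326f6b088
  after D3: wrote 5B at 0x02 = 08e3159da0
  after D4: wrote 2B at 0x1e = f6b0
query mem[0x24]=0x88, mem[0x03]=0xe3, mem[0x0b]=0xe3, mem[0x04]=0x15, mem[0x0c]=0x15

MEM[0x24,0x03,0x0b,0x04,0x0c] = 88 e3 e3 15 15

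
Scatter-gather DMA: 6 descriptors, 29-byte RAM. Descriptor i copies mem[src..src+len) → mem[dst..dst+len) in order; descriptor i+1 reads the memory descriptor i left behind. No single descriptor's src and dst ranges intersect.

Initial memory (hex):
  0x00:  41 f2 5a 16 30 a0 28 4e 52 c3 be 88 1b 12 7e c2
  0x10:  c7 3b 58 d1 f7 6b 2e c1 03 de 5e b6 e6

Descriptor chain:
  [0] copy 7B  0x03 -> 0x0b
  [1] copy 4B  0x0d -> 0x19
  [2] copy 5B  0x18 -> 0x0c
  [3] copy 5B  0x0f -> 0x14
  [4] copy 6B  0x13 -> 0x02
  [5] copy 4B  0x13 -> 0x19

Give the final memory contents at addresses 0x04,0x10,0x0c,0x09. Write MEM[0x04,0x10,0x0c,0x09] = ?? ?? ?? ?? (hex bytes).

[0] 0x03->0x0b len=7 : 16 30 a0 28 4e 52 c3
[1] 0x0d->0x19 len=4 : a0 28 4e 52
[2] 0x18->0x0c len=5 : 03 a0 28 4e 52
[3] 0x0f->0x14 len=5 : 4e 52 c3 58 d1
[4] 0x13->0x02 len=6 : d1 4e 52 c3 58 d1
[5] 0x13->0x19 len=4 : d1 4e 52 c3
query mem[0x04]=0x52, mem[0x10]=0x52, mem[0x0c]=0x03, mem[0x09]=0xc3

MEM[0x04,0x10,0x0c,0x09] = 52 52 03 c3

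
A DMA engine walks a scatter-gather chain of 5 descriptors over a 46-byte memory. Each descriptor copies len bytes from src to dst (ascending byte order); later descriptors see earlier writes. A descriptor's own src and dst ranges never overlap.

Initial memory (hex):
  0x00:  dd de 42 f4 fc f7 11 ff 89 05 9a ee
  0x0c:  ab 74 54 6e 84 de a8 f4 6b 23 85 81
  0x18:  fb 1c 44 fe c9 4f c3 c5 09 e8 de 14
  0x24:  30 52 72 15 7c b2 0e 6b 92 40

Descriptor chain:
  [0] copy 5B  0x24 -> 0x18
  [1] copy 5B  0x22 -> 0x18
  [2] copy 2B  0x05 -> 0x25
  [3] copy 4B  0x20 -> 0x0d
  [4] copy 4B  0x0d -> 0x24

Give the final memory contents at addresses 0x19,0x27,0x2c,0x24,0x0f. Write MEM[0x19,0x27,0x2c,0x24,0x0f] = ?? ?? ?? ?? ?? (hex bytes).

[0] 0x24->0x18 len=5 : 30 52 72 15 7c
[1] 0x22->0x18 len=5 : de 14 30 52 72
[2] 0x05->0x25 len=2 : f7 11
[3] 0x20->0x0d len=4 : 09 e8 de 14
[4] 0x0d->0x24 len=4 : 09 e8 de 14
query mem[0x19]=0x14, mem[0x27]=0x14, mem[0x2c]=0x92, mem[0x24]=0x09, mem[0x0f]=0xde

MEM[0x19,0x27,0x2c,0x24,0x0f] = 14 14 92 09 de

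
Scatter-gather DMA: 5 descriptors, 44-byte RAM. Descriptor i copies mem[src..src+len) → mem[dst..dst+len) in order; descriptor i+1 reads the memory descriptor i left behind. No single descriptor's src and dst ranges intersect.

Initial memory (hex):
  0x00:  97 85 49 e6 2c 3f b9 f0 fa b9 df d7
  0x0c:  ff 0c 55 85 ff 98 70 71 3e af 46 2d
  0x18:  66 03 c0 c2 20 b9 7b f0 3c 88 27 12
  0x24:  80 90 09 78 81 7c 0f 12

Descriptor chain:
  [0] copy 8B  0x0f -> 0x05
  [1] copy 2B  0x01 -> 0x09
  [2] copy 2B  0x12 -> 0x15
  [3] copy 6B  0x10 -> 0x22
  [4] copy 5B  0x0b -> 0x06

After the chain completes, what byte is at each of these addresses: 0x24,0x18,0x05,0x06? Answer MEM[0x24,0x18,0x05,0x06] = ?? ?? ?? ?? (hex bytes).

MEM[0x24,0x18,0x05,0x06] = 70 66 85 af

D0: mem[0x05..0x0c] <- [85 ff 98 70 71 3e af 46]
D1: mem[0x09..0x0a] <- [85 49]
D2: mem[0x15..0x16] <- [70 71]
D3: mem[0x22..0x27] <- [ff 98 70 71 3e 70]
D4: mem[0x06..0x0a] <- [af 46 0c 55 85]
query mem[0x24]=0x70, mem[0x18]=0x66, mem[0x05]=0x85, mem[0x06]=0xaf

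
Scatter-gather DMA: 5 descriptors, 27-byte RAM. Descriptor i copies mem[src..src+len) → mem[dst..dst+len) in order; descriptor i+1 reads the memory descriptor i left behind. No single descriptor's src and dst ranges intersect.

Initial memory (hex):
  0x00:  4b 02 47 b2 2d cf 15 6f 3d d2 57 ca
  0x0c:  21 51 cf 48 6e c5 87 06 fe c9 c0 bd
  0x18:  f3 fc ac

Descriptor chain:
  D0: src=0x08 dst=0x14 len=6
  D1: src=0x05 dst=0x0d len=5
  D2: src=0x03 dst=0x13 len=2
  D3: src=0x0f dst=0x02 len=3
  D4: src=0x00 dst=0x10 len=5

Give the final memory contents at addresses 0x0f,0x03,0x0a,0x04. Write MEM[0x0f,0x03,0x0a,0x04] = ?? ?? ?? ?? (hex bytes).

MEM[0x0f,0x03,0x0a,0x04] = 6f 3d 57 d2

[0] 0x08->0x14 len=6 : 3d d2 57 ca 21 51
[1] 0x05->0x0d len=5 : cf 15 6f 3d d2
[2] 0x03->0x13 len=2 : b2 2d
[3] 0x0f->0x02 len=3 : 6f 3d d2
[4] 0x00->0x10 len=5 : 4b 02 6f 3d d2
query mem[0x0f]=0x6f, mem[0x03]=0x3d, mem[0x0a]=0x57, mem[0x04]=0xd2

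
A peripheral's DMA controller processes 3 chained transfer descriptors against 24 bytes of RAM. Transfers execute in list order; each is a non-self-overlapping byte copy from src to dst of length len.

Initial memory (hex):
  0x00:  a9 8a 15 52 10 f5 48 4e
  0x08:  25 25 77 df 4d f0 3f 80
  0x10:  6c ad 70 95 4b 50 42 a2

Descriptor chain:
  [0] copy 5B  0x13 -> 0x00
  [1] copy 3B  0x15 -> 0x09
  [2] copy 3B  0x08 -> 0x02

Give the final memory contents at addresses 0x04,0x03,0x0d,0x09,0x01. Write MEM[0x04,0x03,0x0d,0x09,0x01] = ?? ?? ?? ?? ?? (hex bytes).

MEM[0x04,0x03,0x0d,0x09,0x01] = 42 50 f0 50 4b

#0 dst[0x00+5] := {0x95,0x4b,0x50,0x42,0xa2}
#1 dst[0x09+3] := {0x50,0x42,0xa2}
#2 dst[0x02+3] := {0x25,0x50,0x42}
query mem[0x04]=0x42, mem[0x03]=0x50, mem[0x0d]=0xf0, mem[0x09]=0x50, mem[0x01]=0x4b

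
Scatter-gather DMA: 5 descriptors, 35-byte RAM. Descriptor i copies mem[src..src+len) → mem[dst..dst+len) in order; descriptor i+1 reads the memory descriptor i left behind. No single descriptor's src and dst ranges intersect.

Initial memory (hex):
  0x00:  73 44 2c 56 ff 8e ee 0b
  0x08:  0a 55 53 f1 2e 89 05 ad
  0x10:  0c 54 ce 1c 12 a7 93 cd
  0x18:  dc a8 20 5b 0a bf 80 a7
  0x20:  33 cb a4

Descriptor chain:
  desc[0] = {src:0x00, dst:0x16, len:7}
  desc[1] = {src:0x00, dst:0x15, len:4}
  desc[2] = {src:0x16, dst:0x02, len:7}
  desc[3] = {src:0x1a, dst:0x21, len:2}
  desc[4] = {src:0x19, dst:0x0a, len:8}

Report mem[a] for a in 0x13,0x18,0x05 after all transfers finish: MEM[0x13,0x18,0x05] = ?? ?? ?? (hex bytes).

D0: mem[0x16..0x1c] <- [73 44 2c 56 ff 8e ee]
D1: mem[0x15..0x18] <- [73 44 2c 56]
D2: mem[0x02..0x08] <- [44 2c 56 56 ff 8e ee]
D3: mem[0x21..0x22] <- [ff 8e]
D4: mem[0x0a..0x11] <- [56 ff 8e ee bf 80 a7 33]
query mem[0x13]=0x1c, mem[0x18]=0x56, mem[0x05]=0x56

MEM[0x13,0x18,0x05] = 1c 56 56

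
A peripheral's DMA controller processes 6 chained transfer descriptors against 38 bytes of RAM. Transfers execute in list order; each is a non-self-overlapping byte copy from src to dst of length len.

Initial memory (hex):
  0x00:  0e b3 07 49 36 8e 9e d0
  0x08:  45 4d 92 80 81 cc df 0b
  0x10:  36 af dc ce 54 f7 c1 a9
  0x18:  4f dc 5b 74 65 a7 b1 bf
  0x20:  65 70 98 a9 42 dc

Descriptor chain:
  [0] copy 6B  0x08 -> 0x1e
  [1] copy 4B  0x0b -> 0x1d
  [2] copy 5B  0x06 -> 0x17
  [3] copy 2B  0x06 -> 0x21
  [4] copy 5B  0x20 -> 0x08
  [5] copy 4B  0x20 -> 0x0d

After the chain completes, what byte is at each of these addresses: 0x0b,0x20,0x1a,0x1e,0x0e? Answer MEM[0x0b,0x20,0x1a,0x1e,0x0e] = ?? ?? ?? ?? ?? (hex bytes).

MEM[0x0b,0x20,0x1a,0x1e,0x0e] = cc df 4d 81 9e

[0] 0x08->0x1e len=6 : 45 4d 92 80 81 cc
[1] 0x0b->0x1d len=4 : 80 81 cc df
[2] 0x06->0x17 len=5 : 9e d0 45 4d 92
[3] 0x06->0x21 len=2 : 9e d0
[4] 0x20->0x08 len=5 : df 9e d0 cc 42
[5] 0x20->0x0d len=4 : df 9e d0 cc
query mem[0x0b]=0xcc, mem[0x20]=0xdf, mem[0x1a]=0x4d, mem[0x1e]=0x81, mem[0x0e]=0x9e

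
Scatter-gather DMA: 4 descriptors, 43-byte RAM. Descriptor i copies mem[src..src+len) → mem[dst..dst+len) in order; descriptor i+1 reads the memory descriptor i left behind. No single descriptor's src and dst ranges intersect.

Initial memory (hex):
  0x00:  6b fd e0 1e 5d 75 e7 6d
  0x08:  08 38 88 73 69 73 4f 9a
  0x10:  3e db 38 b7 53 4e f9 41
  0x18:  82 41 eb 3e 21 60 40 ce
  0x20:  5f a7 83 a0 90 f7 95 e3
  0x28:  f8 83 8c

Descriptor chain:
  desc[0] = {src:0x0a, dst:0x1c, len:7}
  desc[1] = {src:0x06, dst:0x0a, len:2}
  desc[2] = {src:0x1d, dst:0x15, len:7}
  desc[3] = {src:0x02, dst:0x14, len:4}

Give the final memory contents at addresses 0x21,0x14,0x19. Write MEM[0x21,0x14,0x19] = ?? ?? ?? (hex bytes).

MEM[0x21,0x14,0x19] = 9a e0 9a

#0 dst[0x1c+7] := {0x88,0x73,0x69,0x73,0x4f,0x9a,0x3e}
#1 dst[0x0a+2] := {0xe7,0x6d}
#2 dst[0x15+7] := {0x73,0x69,0x73,0x4f,0x9a,0x3e,0xa0}
#3 dst[0x14+4] := {0xe0,0x1e,0x5d,0x75}
query mem[0x21]=0x9a, mem[0x14]=0xe0, mem[0x19]=0x9a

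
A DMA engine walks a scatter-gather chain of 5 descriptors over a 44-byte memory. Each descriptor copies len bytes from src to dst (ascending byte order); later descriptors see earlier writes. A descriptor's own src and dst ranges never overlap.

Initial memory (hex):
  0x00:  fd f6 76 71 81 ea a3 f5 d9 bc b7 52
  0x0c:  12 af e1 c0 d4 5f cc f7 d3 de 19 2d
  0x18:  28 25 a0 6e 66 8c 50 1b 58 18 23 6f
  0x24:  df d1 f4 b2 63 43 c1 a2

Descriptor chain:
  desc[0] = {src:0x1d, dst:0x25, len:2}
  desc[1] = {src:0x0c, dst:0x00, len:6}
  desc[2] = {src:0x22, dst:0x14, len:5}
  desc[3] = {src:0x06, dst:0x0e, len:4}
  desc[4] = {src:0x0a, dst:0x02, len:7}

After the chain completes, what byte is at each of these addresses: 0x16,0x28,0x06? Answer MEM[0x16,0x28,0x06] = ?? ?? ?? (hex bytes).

[0] 0x1d->0x25 len=2 : 8c 50
[1] 0x0c->0x00 len=6 : 12 af e1 c0 d4 5f
[2] 0x22->0x14 len=5 : 23 6f df 8c 50
[3] 0x06->0x0e len=4 : a3 f5 d9 bc
[4] 0x0a->0x02 len=7 : b7 52 12 af a3 f5 d9
query mem[0x16]=0xdf, mem[0x28]=0x63, mem[0x06]=0xa3

MEM[0x16,0x28,0x06] = df 63 a3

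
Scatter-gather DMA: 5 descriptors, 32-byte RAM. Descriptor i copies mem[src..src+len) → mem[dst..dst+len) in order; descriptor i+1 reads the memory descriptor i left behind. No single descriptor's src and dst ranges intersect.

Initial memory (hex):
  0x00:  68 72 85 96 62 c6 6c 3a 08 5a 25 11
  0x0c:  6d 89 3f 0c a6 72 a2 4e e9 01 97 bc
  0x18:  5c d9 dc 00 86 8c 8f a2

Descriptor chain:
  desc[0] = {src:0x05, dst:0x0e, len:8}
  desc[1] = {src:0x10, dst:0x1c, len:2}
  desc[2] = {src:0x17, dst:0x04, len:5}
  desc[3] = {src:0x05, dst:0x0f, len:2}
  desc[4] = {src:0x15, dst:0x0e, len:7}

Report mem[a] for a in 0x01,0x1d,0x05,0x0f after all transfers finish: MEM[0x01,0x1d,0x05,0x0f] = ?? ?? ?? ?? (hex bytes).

[0] 0x05->0x0e len=8 : c6 6c 3a 08 5a 25 11 6d
[1] 0x10->0x1c len=2 : 3a 08
[2] 0x17->0x04 len=5 : bc 5c d9 dc 00
[3] 0x05->0x0f len=2 : 5c d9
[4] 0x15->0x0e len=7 : 6d 97 bc 5c d9 dc 00
query mem[0x01]=0x72, mem[0x1d]=0x08, mem[0x05]=0x5c, mem[0x0f]=0x97

MEM[0x01,0x1d,0x05,0x0f] = 72 08 5c 97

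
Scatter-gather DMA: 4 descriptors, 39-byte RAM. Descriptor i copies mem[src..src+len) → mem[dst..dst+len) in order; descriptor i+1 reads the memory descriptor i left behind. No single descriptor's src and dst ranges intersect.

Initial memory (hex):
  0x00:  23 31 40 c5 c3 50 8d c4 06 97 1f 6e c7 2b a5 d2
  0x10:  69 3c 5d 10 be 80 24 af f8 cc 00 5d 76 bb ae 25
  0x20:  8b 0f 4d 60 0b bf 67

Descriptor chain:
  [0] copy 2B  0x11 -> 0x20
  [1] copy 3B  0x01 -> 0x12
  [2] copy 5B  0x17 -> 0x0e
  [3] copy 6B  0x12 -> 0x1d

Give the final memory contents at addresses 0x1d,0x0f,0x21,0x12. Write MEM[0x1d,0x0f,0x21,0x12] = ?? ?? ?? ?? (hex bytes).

MEM[0x1d,0x0f,0x21,0x12] = 5d f8 24 5d

D0: mem[0x20..0x21] <- [3c 5d]
D1: mem[0x12..0x14] <- [31 40 c5]
D2: mem[0x0e..0x12] <- [af f8 cc 00 5d]
D3: mem[0x1d..0x22] <- [5d 40 c5 80 24 af]
query mem[0x1d]=0x5d, mem[0x0f]=0xf8, mem[0x21]=0x24, mem[0x12]=0x5d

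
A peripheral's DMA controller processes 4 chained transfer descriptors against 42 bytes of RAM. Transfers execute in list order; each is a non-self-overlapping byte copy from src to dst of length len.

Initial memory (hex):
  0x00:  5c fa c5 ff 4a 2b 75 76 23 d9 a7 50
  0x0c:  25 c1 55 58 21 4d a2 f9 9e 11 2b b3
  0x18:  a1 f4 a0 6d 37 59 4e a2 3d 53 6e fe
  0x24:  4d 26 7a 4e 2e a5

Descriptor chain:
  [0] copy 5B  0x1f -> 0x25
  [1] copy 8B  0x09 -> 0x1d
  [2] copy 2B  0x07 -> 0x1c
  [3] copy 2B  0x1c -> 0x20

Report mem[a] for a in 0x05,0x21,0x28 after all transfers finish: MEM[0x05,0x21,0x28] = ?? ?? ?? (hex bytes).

#0 dst[0x25+5] := {0xa2,0x3d,0x53,0x6e,0xfe}
#1 dst[0x1d+8] := {0xd9,0xa7,0x50,0x25,0xc1,0x55,0x58,0x21}
#2 dst[0x1c+2] := {0x76,0x23}
#3 dst[0x20+2] := {0x76,0x23}
query mem[0x05]=0x2b, mem[0x21]=0x23, mem[0x28]=0x6e

MEM[0x05,0x21,0x28] = 2b 23 6e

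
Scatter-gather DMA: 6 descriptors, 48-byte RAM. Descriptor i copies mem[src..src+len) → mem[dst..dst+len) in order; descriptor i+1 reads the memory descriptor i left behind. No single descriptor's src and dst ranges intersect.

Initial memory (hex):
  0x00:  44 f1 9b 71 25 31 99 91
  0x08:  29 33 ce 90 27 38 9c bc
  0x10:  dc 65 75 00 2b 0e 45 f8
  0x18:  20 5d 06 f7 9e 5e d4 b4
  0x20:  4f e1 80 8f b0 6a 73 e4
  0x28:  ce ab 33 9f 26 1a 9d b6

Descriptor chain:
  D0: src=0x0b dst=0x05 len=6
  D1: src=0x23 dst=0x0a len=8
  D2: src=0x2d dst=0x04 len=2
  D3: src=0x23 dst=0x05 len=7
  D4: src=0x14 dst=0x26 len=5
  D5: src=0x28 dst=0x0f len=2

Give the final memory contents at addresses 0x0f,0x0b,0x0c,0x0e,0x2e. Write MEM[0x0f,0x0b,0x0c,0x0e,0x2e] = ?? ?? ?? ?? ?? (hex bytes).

#0 dst[0x05+6] := {0x90,0x27,0x38,0x9c,0xbc,0xdc}
#1 dst[0x0a+8] := {0x8f,0xb0,0x6a,0x73,0xe4,0xce,0xab,0x33}
#2 dst[0x04+2] := {0x1a,0x9d}
#3 dst[0x05+7] := {0x8f,0xb0,0x6a,0x73,0xe4,0xce,0xab}
#4 dst[0x26+5] := {0x2b,0x0e,0x45,0xf8,0x20}
#5 dst[0x0f+2] := {0x45,0xf8}
query mem[0x0f]=0x45, mem[0x0b]=0xab, mem[0x0c]=0x6a, mem[0x0e]=0xe4, mem[0x2e]=0x9d

MEM[0x0f,0x0b,0x0c,0x0e,0x2e] = 45 ab 6a e4 9d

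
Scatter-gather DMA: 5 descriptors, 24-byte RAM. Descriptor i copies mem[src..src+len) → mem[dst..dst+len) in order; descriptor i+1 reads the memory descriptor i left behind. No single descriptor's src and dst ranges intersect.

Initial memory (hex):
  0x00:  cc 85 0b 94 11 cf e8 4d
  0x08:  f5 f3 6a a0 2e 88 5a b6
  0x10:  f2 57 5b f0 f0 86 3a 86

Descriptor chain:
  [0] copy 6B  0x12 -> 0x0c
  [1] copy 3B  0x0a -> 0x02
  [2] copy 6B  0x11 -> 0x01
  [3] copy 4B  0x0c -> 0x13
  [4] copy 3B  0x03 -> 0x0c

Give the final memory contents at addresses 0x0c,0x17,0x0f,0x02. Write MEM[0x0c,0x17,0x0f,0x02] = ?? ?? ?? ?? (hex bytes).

MEM[0x0c,0x17,0x0f,0x02] = f0 86 86 5b

  after D0: wrote 6B at 0x0c = 5bf0f0863a86
  after D1: wrote 3B at 0x02 = 6aa05b
  after D2: wrote 6B at 0x01 = 865bf0f0863a
  after D3: wrote 4B at 0x13 = 5bf0f086
  after D4: wrote 3B at 0x0c = f0f086
query mem[0x0c]=0xf0, mem[0x17]=0x86, mem[0x0f]=0x86, mem[0x02]=0x5b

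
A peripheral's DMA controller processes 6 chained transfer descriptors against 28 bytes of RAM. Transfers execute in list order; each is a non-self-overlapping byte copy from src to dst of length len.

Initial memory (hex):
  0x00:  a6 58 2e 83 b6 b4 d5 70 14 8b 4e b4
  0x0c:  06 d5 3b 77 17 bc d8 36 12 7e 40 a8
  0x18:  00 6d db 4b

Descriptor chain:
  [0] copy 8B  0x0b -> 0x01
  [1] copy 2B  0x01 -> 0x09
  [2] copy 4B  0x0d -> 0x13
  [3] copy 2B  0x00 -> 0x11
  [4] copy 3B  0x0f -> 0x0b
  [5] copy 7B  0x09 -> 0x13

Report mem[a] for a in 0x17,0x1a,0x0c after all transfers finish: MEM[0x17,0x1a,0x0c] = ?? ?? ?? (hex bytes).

MEM[0x17,0x1a,0x0c] = a6 db 17

  after D0: wrote 8B at 0x01 = b406d53b7717bcd8
  after D1: wrote 2B at 0x09 = b406
  after D2: wrote 4B at 0x13 = d53b7717
  after D3: wrote 2B at 0x11 = a6b4
  after D4: wrote 3B at 0x0b = 7717a6
  after D5: wrote 7B at 0x13 = b4067717a63b77
query mem[0x17]=0xa6, mem[0x1a]=0xdb, mem[0x0c]=0x17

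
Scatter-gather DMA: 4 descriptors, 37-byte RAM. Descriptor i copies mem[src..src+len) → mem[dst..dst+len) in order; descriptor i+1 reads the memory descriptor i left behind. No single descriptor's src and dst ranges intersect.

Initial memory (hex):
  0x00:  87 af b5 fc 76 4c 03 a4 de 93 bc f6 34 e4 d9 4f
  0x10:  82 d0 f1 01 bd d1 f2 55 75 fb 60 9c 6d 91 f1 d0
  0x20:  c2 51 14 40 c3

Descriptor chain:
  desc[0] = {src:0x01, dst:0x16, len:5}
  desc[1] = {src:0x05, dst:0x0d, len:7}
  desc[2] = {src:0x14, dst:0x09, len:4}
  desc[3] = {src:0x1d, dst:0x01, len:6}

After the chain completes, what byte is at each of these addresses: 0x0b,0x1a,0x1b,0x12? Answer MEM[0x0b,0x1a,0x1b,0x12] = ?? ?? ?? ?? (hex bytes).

MEM[0x0b,0x1a,0x1b,0x12] = af 4c 9c bc

  after D0: wrote 5B at 0x16 = afb5fc764c
  after D1: wrote 7B at 0x0d = 4c03a4de93bcf6
  after D2: wrote 4B at 0x09 = bdd1afb5
  after D3: wrote 6B at 0x01 = 91f1d0c25114
query mem[0x0b]=0xaf, mem[0x1a]=0x4c, mem[0x1b]=0x9c, mem[0x12]=0xbc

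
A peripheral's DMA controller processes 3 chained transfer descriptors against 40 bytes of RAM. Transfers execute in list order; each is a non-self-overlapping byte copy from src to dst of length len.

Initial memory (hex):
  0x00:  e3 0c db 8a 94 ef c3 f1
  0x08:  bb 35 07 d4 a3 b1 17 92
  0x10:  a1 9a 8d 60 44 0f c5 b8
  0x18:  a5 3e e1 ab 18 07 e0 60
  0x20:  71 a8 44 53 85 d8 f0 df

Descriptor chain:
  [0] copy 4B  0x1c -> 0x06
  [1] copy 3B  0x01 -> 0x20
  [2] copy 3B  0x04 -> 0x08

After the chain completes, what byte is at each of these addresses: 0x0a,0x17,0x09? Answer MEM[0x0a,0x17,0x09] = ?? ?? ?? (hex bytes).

MEM[0x0a,0x17,0x09] = 18 b8 ef

[0] 0x1c->0x06 len=4 : 18 07 e0 60
[1] 0x01->0x20 len=3 : 0c db 8a
[2] 0x04->0x08 len=3 : 94 ef 18
query mem[0x0a]=0x18, mem[0x17]=0xb8, mem[0x09]=0xef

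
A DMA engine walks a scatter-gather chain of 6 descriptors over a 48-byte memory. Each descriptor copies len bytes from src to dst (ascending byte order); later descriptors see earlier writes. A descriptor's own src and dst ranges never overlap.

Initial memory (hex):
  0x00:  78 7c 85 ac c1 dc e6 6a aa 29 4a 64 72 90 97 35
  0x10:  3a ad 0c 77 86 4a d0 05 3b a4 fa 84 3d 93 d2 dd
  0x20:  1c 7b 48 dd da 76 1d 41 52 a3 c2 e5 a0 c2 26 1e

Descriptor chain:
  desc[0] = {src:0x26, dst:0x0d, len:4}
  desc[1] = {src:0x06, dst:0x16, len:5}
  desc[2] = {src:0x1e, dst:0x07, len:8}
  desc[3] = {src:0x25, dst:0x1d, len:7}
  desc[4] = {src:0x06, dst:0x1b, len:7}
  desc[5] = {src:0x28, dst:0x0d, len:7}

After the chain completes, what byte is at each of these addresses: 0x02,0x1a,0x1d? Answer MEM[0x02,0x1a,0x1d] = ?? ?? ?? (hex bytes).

MEM[0x02,0x1a,0x1d] = 85 4a dd

  after D0: wrote 4B at 0x0d = 1d4152a3
  after D1: wrote 5B at 0x16 = e66aaa294a
  after D2: wrote 8B at 0x07 = d2dd1c7b48ddda76
  after D3: wrote 7B at 0x1d = 761d4152a3c2e5
  after D4: wrote 7B at 0x1b = e6d2dd1c7b48dd
  after D5: wrote 7B at 0x0d = 52a3c2e5a0c226
query mem[0x02]=0x85, mem[0x1a]=0x4a, mem[0x1d]=0xdd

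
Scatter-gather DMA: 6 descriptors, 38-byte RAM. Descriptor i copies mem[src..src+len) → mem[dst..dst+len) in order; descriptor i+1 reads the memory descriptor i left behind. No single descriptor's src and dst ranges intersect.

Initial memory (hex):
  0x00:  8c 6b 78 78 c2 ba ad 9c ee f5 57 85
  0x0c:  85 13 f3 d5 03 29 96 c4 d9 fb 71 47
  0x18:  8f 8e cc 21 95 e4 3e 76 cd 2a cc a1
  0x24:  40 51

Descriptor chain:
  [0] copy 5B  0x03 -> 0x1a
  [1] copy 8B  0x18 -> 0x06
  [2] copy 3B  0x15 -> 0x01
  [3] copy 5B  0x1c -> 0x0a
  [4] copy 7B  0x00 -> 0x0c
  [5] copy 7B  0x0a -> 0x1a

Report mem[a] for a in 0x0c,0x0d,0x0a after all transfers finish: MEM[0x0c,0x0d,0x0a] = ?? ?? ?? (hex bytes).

MEM[0x0c,0x0d,0x0a] = 8c fb ba

D0: mem[0x1a..0x1e] <- [78 c2 ba ad 9c]
D1: mem[0x06..0x0d] <- [8f 8e 78 c2 ba ad 9c 76]
D2: mem[0x01..0x03] <- [fb 71 47]
D3: mem[0x0a..0x0e] <- [ba ad 9c 76 cd]
D4: mem[0x0c..0x12] <- [8c fb 71 47 c2 ba 8f]
D5: mem[0x1a..0x20] <- [ba ad 8c fb 71 47 c2]
query mem[0x0c]=0x8c, mem[0x0d]=0xfb, mem[0x0a]=0xba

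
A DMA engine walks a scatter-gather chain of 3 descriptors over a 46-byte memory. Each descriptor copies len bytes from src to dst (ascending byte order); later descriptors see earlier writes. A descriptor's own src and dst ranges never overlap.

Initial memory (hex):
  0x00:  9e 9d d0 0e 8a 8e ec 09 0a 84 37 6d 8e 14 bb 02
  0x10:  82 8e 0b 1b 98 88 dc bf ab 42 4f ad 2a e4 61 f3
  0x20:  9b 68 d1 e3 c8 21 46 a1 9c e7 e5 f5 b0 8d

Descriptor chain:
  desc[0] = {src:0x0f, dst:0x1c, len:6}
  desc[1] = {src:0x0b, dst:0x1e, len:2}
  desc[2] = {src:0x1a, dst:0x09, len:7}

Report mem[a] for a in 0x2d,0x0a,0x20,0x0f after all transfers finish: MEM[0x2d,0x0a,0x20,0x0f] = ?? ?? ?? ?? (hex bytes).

MEM[0x2d,0x0a,0x20,0x0f] = 8d ad 1b 1b

#0 dst[0x1c+6] := {0x02,0x82,0x8e,0x0b,0x1b,0x98}
#1 dst[0x1e+2] := {0x6d,0x8e}
#2 dst[0x09+7] := {0x4f,0xad,0x02,0x82,0x6d,0x8e,0x1b}
query mem[0x2d]=0x8d, mem[0x0a]=0xad, mem[0x20]=0x1b, mem[0x0f]=0x1b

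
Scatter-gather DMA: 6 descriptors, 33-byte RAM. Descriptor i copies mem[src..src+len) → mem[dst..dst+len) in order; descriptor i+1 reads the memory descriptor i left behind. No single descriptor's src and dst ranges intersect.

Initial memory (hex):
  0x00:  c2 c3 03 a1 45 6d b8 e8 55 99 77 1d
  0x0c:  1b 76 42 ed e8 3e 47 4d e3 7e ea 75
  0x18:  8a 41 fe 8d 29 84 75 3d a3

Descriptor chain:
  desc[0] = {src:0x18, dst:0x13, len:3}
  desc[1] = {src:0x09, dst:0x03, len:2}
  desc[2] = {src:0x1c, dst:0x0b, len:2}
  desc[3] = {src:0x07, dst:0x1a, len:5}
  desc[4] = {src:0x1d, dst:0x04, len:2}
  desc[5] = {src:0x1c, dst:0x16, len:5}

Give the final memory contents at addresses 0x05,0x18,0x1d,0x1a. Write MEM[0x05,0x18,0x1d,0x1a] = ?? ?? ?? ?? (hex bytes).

#0 dst[0x13+3] := {0x8a,0x41,0xfe}
#1 dst[0x03+2] := {0x99,0x77}
#2 dst[0x0b+2] := {0x29,0x84}
#3 dst[0x1a+5] := {0xe8,0x55,0x99,0x77,0x29}
#4 dst[0x04+2] := {0x77,0x29}
#5 dst[0x16+5] := {0x99,0x77,0x29,0x3d,0xa3}
query mem[0x05]=0x29, mem[0x18]=0x29, mem[0x1d]=0x77, mem[0x1a]=0xa3

MEM[0x05,0x18,0x1d,0x1a] = 29 29 77 a3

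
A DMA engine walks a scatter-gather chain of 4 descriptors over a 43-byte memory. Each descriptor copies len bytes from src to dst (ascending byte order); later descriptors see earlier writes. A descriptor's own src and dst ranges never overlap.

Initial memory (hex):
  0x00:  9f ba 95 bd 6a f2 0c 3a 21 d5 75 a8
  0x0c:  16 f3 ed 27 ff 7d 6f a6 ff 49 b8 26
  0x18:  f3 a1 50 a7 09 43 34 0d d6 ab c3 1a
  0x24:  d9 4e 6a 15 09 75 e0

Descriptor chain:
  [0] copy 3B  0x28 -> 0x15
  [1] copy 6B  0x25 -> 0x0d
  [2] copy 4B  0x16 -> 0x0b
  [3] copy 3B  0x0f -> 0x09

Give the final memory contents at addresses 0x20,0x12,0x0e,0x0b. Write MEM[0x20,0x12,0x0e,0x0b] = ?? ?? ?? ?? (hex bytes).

[0] 0x28->0x15 len=3 : 09 75 e0
[1] 0x25->0x0d len=6 : 4e 6a 15 09 75 e0
[2] 0x16->0x0b len=4 : 75 e0 f3 a1
[3] 0x0f->0x09 len=3 : 15 09 75
query mem[0x20]=0xd6, mem[0x12]=0xe0, mem[0x0e]=0xa1, mem[0x0b]=0x75

MEM[0x20,0x12,0x0e,0x0b] = d6 e0 a1 75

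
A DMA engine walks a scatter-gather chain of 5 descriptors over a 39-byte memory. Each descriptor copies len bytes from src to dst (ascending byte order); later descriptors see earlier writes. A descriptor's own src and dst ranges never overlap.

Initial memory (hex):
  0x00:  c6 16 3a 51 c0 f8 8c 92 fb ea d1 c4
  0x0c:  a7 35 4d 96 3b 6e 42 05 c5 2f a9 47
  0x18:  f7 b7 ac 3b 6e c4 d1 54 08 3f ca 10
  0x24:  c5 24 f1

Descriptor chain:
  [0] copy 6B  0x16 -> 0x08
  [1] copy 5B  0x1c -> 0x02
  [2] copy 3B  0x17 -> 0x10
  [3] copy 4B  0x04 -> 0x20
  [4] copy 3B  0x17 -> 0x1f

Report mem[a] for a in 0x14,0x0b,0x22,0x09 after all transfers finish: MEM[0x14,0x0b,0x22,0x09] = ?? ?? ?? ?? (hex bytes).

MEM[0x14,0x0b,0x22,0x09] = c5 b7 08 47

[0] 0x16->0x08 len=6 : a9 47 f7 b7 ac 3b
[1] 0x1c->0x02 len=5 : 6e c4 d1 54 08
[2] 0x17->0x10 len=3 : 47 f7 b7
[3] 0x04->0x20 len=4 : d1 54 08 92
[4] 0x17->0x1f len=3 : 47 f7 b7
query mem[0x14]=0xc5, mem[0x0b]=0xb7, mem[0x22]=0x08, mem[0x09]=0x47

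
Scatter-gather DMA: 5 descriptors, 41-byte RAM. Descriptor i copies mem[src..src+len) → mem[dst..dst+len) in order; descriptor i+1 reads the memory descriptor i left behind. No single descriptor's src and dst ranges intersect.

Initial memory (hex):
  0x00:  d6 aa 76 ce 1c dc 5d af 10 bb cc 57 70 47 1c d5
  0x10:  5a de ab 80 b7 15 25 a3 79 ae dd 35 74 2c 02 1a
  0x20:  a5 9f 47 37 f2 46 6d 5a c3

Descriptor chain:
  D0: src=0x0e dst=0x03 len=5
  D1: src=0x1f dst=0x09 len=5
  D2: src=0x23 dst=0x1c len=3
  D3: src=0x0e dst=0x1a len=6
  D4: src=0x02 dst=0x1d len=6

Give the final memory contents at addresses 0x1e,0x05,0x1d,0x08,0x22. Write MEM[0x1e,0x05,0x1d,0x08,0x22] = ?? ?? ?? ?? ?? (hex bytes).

MEM[0x1e,0x05,0x1d,0x08,0x22] = 1c 5a 76 10 ab

[0] 0x0e->0x03 len=5 : 1c d5 5a de ab
[1] 0x1f->0x09 len=5 : 1a a5 9f 47 37
[2] 0x23->0x1c len=3 : 37 f2 46
[3] 0x0e->0x1a len=6 : 1c d5 5a de ab 80
[4] 0x02->0x1d len=6 : 76 1c d5 5a de ab
query mem[0x1e]=0x1c, mem[0x05]=0x5a, mem[0x1d]=0x76, mem[0x08]=0x10, mem[0x22]=0xab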